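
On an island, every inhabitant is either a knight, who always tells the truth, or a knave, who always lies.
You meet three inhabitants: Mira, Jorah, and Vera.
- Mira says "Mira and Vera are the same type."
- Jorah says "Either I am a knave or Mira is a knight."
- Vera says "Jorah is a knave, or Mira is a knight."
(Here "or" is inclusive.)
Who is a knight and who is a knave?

Knights: Mira, Jorah, and Vera. Knaves: none.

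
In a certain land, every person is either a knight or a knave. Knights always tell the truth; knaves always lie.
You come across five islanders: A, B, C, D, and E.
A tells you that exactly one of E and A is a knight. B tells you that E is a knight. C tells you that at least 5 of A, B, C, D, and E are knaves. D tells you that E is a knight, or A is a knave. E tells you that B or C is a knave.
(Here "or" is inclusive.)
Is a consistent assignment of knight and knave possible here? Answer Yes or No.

No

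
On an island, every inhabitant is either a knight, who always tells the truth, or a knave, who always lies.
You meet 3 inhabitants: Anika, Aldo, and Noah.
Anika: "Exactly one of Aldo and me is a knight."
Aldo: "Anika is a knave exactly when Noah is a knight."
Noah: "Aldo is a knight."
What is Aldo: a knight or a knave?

Aldo is a knave.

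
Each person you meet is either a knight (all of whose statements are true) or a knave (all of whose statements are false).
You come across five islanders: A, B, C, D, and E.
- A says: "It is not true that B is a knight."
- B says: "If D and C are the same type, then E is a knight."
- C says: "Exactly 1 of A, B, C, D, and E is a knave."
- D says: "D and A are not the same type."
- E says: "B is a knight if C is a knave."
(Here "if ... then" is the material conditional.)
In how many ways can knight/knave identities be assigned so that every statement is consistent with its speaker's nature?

3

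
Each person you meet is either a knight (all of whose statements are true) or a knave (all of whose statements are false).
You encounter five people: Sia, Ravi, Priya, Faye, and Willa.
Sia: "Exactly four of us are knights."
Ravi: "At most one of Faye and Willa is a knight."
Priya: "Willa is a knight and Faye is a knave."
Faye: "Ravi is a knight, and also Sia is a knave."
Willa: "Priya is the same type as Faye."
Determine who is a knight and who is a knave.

Knights: Ravi and Faye. Knaves: Sia, Priya, and Willa.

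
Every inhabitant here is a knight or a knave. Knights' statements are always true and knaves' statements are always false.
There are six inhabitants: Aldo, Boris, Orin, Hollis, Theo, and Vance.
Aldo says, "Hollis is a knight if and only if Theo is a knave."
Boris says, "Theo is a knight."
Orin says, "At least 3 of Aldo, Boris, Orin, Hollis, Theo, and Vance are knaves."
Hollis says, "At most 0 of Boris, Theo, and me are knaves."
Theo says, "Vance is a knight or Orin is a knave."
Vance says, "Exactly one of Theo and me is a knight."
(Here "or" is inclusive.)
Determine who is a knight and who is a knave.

Aldo is a knave, Boris is a knave, Orin is a knight, Hollis is a knave, Theo is a knave, and Vance is a knave.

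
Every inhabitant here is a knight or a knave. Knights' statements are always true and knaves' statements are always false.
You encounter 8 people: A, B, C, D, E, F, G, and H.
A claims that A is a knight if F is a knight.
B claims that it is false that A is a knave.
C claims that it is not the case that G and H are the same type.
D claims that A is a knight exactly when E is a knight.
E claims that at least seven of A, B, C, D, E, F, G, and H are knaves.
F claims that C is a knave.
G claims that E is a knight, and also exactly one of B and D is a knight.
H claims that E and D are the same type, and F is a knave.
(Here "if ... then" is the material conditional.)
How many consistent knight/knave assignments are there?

Consistent assignments:
  A=knight, B=knight, C=knight, D=knave, E=knave, F=knave, G=knave, H=knight
  A=knight, B=knight, C=knave, D=knave, E=knave, F=knight, G=knave, H=knave
  A=knave, B=knave, C=knave, D=knight, E=knave, F=knight, G=knave, H=knave

3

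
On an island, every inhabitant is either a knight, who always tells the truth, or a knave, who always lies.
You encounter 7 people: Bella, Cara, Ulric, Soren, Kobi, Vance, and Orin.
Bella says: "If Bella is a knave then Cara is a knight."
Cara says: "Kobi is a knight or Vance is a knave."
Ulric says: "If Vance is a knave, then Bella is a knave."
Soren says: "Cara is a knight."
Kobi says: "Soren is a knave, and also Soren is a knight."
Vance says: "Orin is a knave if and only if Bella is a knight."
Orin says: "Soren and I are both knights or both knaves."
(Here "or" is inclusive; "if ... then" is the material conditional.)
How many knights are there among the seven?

4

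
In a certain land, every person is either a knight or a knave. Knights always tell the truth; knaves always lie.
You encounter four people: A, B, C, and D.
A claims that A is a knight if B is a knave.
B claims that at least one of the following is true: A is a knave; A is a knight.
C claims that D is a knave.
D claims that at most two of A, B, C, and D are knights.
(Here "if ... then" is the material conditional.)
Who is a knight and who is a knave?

A is a knight, B is a knight, C is a knight, and D is a knave.

Suppose A is a knave. Then A's statement "A is a knight if B is a knave" would have to be false. Checking the 8 ways to assign the others, none is consistent with every speaker.
(For instance, with B=knight, C=knight, D=knave, A's claim "A is a knight if B is a knave" comes out true where it would need to be false.)
So A must be a knight, making "A is a knight if B is a knave" true. Taking A=knight, B=knight, C=knight, D=knave, each remaining statement checks out:
  B (knight): "at least one of the following is true: A is a knave; A is a knight" — true. ✓
  C (knight): "D is a knave" — true. ✓
  D (knave): "at most two of A, B, C, and D are knights" — false. ✓
This is the unique consistent assignment.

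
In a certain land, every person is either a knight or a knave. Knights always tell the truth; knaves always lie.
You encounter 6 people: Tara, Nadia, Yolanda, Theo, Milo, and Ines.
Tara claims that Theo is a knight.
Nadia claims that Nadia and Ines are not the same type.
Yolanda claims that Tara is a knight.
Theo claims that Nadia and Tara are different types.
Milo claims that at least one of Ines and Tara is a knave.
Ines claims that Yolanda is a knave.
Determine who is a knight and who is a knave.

As a knight, Tara's statement "Theo is a knight" should be true; it is.
Nadia (knave): "Nadia and Ines are not the same type" — False. ✓
Yolanda is a knight, so "Tara is a knight" must be true — and it is.
Theo is a knight, and the claim "Nadia and Tara are different types" is indeed true.
Milo is a knight, so "at least one of Ines and Tara is a knave" must be true — and it is.
Ines (knave): "Yolanda is a knave" — False. ✓

Knights: Tara, Yolanda, Theo, and Milo. Knaves: Nadia and Ines.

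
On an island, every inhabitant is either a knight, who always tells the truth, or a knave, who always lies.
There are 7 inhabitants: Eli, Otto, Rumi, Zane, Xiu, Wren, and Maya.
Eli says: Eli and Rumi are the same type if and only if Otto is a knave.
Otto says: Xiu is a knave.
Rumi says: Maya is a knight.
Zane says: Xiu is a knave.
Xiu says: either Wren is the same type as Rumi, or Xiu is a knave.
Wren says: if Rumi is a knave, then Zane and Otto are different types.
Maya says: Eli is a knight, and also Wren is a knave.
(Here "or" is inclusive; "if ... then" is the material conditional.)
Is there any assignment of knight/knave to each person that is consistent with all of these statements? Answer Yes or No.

No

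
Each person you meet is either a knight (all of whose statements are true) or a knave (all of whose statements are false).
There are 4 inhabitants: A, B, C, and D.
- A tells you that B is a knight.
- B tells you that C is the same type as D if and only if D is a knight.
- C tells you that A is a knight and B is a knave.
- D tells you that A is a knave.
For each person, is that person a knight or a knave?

A is a knave, B is a knave, C is a knave, and D is a knight.

Since A is a knave, "B is a knight" needs to be false, which holds.
B is a knave, and the claim "C is the same type as D if and only if D is a knight" is indeed false.
As a knave, C's statement "A is a knight and B is a knave" should be false; it is.
D is a knight, and the claim "A is a knave" is indeed true.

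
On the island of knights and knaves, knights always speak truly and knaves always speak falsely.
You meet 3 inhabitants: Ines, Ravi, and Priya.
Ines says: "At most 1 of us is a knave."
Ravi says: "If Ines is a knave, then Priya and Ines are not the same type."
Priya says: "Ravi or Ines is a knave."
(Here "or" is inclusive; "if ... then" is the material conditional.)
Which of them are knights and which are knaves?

Ines is a knight, Ravi is a knight, and Priya is a knave.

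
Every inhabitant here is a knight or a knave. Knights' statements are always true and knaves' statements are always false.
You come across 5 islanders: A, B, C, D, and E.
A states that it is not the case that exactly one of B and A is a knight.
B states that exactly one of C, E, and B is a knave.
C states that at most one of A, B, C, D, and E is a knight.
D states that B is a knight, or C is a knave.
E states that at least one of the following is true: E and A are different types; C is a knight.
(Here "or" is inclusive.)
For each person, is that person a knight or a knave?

Knights: B, D, and E. Knaves: A and C.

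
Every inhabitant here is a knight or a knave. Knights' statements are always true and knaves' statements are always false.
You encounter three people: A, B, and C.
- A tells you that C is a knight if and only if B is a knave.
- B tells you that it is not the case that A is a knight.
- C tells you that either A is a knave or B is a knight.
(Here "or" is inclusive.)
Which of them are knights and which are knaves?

A is a knave, B is a knight, and C is a knight.

A (knave): "C is a knight if and only if B is a knave" — false. ✓
Since B is a knight, "it is not the case that A is a knight" needs to be true, which holds.
C (knight): "either A is a knave or B is a knight" — true. ✓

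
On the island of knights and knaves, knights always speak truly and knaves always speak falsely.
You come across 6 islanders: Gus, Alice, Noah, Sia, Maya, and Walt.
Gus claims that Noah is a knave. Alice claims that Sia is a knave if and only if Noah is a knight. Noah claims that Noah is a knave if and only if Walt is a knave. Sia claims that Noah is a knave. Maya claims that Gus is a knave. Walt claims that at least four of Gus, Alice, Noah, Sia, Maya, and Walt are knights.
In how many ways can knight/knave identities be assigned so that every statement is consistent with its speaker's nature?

2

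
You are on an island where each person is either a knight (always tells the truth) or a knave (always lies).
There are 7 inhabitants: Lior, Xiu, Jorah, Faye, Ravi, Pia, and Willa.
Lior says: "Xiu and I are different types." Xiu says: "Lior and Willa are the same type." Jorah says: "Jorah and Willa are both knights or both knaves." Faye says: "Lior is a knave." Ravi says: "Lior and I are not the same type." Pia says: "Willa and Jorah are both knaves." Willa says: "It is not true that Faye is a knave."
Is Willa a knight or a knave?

Willa is a knight.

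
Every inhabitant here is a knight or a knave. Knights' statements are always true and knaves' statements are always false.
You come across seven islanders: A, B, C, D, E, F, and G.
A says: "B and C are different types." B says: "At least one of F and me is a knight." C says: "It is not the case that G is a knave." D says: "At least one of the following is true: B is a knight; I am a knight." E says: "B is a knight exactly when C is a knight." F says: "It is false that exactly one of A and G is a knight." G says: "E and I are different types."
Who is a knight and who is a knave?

A is a knight; "B and C are different types" is True, as required.
B is a knight; "at least one of F and me is a knight" is True, as required.
Since C is a knave, "it is not the case that G is a knave" needs to be false, which holds.
D is a knight, so "at least one of the following is true: B is a knight; I am a knight" must be True — and it is.
E (knave): "B is a knight exactly when C is a knight" — false. ✓
F (knave): "it is false that exactly one of A and G is a knight" — false. ✓
G (knave): "E and I are different types" — false. ✓

Knights: A, B, and D. Knaves: C, E, F, and G.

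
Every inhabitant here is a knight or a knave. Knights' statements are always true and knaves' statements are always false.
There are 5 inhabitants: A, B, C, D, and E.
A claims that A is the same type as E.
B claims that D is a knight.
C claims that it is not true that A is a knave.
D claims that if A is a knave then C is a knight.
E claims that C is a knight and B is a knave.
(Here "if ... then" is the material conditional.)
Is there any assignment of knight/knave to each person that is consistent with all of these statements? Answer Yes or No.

No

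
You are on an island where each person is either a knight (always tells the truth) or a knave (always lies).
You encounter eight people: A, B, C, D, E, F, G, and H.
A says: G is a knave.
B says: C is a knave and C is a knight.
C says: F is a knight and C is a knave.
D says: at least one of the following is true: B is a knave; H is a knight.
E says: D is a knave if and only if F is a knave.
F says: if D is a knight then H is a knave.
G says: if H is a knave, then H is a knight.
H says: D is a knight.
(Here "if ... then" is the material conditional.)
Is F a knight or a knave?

F is a knave.

Consistent assignments: {A=knave, B=knave, C=knave, D=knight, E=knave, F=knave, G=knight, H=knight}
In every consistent assignment, F is a knave.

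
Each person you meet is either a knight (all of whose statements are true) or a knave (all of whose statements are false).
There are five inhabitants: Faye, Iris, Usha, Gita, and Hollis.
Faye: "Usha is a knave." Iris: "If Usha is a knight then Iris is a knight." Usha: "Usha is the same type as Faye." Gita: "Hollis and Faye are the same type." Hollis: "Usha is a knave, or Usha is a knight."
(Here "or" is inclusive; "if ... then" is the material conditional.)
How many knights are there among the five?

The unique consistent assignment is Faye=knight, Iris=knight, Usha=knave, Gita=knight, Hollis=knight.
That has 4 knights.

4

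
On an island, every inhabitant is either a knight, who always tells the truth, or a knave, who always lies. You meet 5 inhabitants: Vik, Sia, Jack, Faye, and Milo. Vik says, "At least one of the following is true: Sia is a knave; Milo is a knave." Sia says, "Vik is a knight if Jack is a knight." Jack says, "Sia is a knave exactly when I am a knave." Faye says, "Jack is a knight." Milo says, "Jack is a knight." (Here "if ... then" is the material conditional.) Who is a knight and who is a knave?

Vik is a knight, Sia is a knight, Jack is a knave, Faye is a knave, and Milo is a knave.

Vik is a knight, so "at least one of the following is true: Sia is a knave; Milo is a knave" must be True — and it is.
Sia is a knight, so "Vik is a knight if Jack is a knight" must be True — and it is.
Jack (knave): "Sia is a knave exactly when I am a knave" — False. ✓
Faye is a knave; "Jack is a knight" is False, as required.
Since Milo is a knave, "Jack is a knight" needs to be False, which holds.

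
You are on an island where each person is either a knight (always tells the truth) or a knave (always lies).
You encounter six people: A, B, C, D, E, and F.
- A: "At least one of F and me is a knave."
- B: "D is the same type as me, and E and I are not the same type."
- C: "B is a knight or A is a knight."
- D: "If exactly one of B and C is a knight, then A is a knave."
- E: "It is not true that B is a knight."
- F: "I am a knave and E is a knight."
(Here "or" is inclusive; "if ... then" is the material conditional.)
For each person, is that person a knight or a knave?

A is a knight; "at least one of F and me is a knave" is True, as required.
B is a knight, and the claim "D is the same type as me, and E and I are not the same type" is indeed True.
C (knight): "B is a knight or A is a knight" — True. ✓
Since D is a knight, "if exactly one of B and C is a knight, then A is a knave" needs to be True, which holds.
As a knave, E's statement "it is not true that B is a knight" should be false; it is.
F (knave): "I am a knave and E is a knight" — false. ✓

A is a knight, B is a knight, C is a knight, D is a knight, E is a knave, and F is a knave.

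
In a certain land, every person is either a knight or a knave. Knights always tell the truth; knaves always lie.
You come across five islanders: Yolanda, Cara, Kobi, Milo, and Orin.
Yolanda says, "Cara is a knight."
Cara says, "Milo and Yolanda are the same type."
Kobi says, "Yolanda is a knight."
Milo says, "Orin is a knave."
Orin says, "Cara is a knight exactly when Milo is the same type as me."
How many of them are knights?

The unique consistent assignment is Yolanda=knight, Cara=knight, Kobi=knight, Milo=knight, Orin=knave.
That has 4 knights.

4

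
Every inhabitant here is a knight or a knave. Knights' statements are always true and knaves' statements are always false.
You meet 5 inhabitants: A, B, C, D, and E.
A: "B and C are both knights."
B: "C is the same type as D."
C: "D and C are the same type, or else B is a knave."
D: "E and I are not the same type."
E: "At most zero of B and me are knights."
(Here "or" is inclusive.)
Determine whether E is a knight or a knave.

E is a knave.

Consistent assignments: {A=knight, B=knight, C=knight, D=knight, E=knave}
In every consistent assignment, E is a knave.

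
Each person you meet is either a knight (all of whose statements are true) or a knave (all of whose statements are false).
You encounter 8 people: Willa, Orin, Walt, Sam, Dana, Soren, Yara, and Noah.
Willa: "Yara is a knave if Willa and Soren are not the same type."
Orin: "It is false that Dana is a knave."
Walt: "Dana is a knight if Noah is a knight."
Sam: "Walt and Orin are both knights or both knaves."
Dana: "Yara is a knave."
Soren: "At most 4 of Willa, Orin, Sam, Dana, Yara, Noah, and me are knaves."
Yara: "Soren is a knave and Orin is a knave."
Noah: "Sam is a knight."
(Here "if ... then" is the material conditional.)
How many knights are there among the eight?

The unique consistent assignment is Willa=knight, Orin=knight, Walt=knight, Sam=knight, Dana=knight, Soren=knight, Yara=knave, Noah=knight.
That has 7 knights.

7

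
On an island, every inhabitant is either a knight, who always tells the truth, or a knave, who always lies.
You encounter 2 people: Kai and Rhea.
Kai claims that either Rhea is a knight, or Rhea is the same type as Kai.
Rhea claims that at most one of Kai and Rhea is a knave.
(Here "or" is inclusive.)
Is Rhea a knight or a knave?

Rhea is a knight.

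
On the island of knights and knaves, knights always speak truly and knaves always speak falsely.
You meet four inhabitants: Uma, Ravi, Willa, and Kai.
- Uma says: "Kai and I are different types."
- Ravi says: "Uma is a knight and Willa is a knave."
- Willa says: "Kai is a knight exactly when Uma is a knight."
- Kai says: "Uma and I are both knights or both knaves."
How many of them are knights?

2

The unique consistent assignment is Uma=knight, Ravi=knight, Willa=knave, Kai=knave.
That has 2 knights.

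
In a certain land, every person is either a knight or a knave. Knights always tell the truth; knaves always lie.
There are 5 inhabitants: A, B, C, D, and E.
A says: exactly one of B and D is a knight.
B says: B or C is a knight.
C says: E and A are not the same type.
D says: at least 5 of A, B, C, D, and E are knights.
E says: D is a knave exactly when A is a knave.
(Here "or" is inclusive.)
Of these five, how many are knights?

3

The unique consistent assignment is A=knight, B=knight, C=knight, D=knave, E=knave.
That has 3 knights.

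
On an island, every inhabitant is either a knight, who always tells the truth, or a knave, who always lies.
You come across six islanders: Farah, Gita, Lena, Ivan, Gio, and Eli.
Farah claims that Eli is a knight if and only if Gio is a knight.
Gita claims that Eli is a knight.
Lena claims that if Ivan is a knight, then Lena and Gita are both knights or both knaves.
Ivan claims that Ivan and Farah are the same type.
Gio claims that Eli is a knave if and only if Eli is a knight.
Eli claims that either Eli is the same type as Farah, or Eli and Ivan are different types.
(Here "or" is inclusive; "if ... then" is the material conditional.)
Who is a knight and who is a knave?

Farah is a knight, Gita is a knave, Lena is a knight, Ivan is a knave, Gio is a knave, and Eli is a knave.

Farah is a knight; "Eli is a knight if and only if Gio is a knight" is True, as required.
Gita is a knave, so "Eli is a knight" must be false — and it is.
As a knight, Lena's statement "if Ivan is a knight, then Lena and Gita are both knights or both knaves" should be True; it is.
Since Ivan is a knave, "Ivan and Farah are the same type" needs to be false, which holds.
Gio is a knave, and the claim "Eli is a knave if and only if Eli is a knight" is indeed false.
Since Eli is a knave, "either Eli is the same type as Farah, or Eli and Ivan are different types" needs to be false, which holds.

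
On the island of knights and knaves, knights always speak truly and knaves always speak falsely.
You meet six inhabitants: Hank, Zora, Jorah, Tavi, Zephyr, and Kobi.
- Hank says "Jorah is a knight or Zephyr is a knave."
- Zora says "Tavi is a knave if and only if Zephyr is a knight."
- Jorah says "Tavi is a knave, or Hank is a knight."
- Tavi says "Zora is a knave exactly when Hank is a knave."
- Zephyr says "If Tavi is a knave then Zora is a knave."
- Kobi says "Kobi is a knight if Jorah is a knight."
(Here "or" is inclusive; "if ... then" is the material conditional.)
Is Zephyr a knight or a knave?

Consistent assignments: {Hank=knave, Zora=knave, Jorah=knave, Tavi=knight, Zephyr=knight, Kobi=knight}
In every consistent assignment, Zephyr is a knight.

Zephyr is a knight.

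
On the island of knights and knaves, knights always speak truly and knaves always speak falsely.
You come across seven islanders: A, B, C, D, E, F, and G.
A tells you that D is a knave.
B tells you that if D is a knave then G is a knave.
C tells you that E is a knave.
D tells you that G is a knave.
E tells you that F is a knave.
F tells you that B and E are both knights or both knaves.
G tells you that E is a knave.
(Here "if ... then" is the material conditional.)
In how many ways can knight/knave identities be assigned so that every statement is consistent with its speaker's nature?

Consistent assignments:
  A=knight, B=knave, C=knight, D=knave, E=knave, F=knight, G=knight

1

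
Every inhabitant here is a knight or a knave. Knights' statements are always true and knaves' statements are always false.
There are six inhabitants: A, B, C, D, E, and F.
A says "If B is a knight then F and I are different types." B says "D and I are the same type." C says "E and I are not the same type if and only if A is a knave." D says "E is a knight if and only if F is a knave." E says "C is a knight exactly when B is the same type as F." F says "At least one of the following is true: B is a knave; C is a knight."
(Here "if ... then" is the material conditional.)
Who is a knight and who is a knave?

Since A is a knight, "if B is a knight then F and I are different types" needs to be True, which holds.
As a knight, B's statement "D and I are the same type" should be True; it is.
C is a knave, and the claim "E and I are not the same type if and only if A is a knave" is indeed False.
D (knight): "E is a knight if and only if F is a knave" — True. ✓
E (knight): "C is a knight exactly when B is the same type as F" — True. ✓
F is a knave, so "at least one of the following is true: B is a knave; C is a knight" must be False — and it is.

Knights: A, B, D, and E. Knaves: C and F.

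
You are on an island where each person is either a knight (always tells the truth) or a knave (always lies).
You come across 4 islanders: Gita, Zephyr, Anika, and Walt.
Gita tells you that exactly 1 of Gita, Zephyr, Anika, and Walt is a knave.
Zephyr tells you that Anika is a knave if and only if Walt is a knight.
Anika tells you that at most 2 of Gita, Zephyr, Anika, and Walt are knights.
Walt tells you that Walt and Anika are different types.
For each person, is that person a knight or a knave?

Suppose Gita is a knave. Then Gita's statement "exactly 1 of Gita, Zephyr, Anika, and Walt is a knave" would have to be false. Checking the 8 ways to assign the others, none is consistent with every speaker.
(For instance, with Zephyr=knight, Anika=knave, Walt=knight, Anika's claim "at most 2 of Gita, Zephyr, Anika, and Walt are knights" comes out true where it would need to be false.)
So Gita must be a knight, making "exactly 1 of Gita, Zephyr, Anika, and Walt is a knave" true. Taking Gita=knight, Zephyr=knight, Anika=knave, Walt=knight, each remaining statement checks out:
  Zephyr (knight): "Anika is a knave if and only if Walt is a knight" — true. ✓
  Anika (knave): "at most 2 of Gita, Zephyr, Anika, and Walt are knights" — false. ✓
  Walt (knight): "Walt and Anika are different types" — true. ✓
This is the unique consistent assignment.

Gita is a knight, Zephyr is a knight, Anika is a knave, and Walt is a knight.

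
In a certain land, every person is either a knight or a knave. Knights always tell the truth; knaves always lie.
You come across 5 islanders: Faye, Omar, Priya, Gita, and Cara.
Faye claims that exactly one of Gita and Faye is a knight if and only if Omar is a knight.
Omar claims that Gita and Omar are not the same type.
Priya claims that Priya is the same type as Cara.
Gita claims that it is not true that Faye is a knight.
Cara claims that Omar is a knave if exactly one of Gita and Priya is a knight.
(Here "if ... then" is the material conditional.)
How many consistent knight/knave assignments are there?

1

Consistent assignments:
  Faye=knight, Omar=knight, Priya=knave, Gita=knave, Cara=knight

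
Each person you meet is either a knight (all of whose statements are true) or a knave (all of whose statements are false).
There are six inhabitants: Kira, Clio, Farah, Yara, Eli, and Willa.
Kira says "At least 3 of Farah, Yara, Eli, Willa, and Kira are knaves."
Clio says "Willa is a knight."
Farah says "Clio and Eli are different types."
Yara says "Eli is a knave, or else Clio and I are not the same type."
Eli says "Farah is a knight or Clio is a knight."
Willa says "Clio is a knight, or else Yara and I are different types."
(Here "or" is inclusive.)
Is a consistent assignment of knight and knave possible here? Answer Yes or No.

No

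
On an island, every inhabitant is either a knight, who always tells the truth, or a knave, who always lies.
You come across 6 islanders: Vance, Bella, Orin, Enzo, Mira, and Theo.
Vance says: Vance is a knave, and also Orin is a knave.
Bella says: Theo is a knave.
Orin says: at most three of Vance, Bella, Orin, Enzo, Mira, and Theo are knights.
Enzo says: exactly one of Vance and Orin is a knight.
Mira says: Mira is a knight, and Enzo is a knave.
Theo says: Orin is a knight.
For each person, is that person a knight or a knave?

Vance is a knave, and the claim "Vance is a knave, and also Orin is a knave" is indeed false.
Bella is a knave, and the claim "Theo is a knave" is indeed false.
Since Orin is a knight, "at most three of Vance, Bella, Orin, Enzo, Mira, and Theo are knights" needs to be true, which holds.
As a knight, Enzo's statement "exactly one of Vance and Orin is a knight" should be true; it is.
Mira (knave): "Mira is a knight, and Enzo is a knave" — false. ✓
Theo is a knight; "Orin is a knight" is true, as required.

Knights: Orin, Enzo, and Theo. Knaves: Vance, Bella, and Mira.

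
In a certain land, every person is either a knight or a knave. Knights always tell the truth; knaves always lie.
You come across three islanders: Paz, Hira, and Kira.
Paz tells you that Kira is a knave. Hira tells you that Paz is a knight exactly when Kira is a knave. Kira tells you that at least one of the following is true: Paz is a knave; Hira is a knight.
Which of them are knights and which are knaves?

Knights: Hira and Kira. Knaves: Paz.

As a knave, Paz's statement "Kira is a knave" should be false; it is.
Since Hira is a knight, "Paz is a knight exactly when Kira is a knave" needs to be true, which holds.
Kira (knight): "at least one of the following is true: Paz is a knave; Hira is a knight" — true. ✓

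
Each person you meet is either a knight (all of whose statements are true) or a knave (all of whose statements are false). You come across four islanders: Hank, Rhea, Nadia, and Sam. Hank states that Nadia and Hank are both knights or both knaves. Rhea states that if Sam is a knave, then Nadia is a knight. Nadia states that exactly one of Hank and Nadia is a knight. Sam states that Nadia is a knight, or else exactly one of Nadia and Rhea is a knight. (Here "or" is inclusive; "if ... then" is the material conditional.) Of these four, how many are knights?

3

The unique consistent assignment is Hank=knave, Rhea=knight, Nadia=knight, Sam=knight.
That has 3 knights.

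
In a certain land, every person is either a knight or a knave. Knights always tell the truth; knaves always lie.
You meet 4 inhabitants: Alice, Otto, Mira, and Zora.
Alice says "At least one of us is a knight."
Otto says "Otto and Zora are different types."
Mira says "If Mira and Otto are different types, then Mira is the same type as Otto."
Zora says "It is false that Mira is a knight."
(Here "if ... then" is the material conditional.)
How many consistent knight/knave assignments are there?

1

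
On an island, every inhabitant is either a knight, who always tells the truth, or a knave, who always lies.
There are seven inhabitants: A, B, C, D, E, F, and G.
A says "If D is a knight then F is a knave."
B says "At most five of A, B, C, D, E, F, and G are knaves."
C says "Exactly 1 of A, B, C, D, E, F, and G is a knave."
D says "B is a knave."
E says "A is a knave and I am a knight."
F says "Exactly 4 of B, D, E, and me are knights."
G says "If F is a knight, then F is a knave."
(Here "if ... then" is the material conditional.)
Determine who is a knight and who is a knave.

Since A is a knight, "if D is a knight then F is a knave" needs to be true, which holds.
Since B is a knight, "at most five of A, B, C, D, E, F, and G are knaves" needs to be true, which holds.
C is a knave, and the claim "exactly 1 of A, B, C, D, E, F, and G is a knave" is indeed False.
D is a knave, and the claim "B is a knave" is indeed False.
Since E is a knave, "A is a knave and I am a knight" needs to be False, which holds.
F (knave): "exactly 4 of B, D, E, and me are knights" — False. ✓
G is a knight, and the claim "if F is a knight, then F is a knave" is indeed true.

A is a knight, B is a knight, C is a knave, D is a knave, E is a knave, F is a knave, and G is a knight.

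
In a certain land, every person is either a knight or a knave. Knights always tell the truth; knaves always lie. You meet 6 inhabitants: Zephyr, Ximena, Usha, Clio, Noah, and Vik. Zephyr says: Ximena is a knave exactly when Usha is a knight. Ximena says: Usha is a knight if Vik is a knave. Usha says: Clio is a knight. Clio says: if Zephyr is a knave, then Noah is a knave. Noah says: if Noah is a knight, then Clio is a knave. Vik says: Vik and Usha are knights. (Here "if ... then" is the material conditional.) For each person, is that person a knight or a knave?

Knights: Noah. Knaves: Zephyr, Ximena, Usha, Clio, and Vik.

Zephyr is a knave, and the claim "Ximena is a knave exactly when Usha is a knight" is indeed False.
Ximena is a knave; "Usha is a knight if Vik is a knave" is False, as required.
Since Usha is a knave, "Clio is a knight" needs to be False, which holds.
Clio is a knave, and the claim "if Zephyr is a knave, then Noah is a knave" is indeed False.
Noah is a knight; "if Noah is a knight, then Clio is a knave" is true, as required.
Vik (knave): "Vik and Usha are knights" — False. ✓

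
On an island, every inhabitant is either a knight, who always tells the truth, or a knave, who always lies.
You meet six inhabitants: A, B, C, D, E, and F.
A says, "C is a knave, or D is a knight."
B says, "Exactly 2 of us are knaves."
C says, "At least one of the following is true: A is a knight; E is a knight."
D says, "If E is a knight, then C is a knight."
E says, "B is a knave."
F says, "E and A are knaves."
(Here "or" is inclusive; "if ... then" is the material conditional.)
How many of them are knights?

4

The unique consistent assignment is A=knight, B=knight, C=knight, D=knight, E=knave, F=knave.
That has 4 knights.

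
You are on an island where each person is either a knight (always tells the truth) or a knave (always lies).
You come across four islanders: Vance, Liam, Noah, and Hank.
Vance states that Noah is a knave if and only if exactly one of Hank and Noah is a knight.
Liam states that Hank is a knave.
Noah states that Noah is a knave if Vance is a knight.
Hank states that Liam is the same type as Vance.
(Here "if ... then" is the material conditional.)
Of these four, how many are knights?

2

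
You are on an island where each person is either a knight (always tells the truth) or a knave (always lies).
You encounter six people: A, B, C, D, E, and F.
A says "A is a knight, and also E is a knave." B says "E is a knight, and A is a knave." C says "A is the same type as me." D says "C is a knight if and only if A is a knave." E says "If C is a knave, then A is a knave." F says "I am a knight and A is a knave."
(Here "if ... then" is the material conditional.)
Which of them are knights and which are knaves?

Since A is a knight, "A is a knight, and also E is a knave" needs to be true, which holds.
B is a knave; "E is a knight, and A is a knave" is false, as required.
C (knave): "A is the same type as me" — false. ✓
D is a knight, and the claim "C is a knight if and only if A is a knave" is indeed true.
E is a knave; "if C is a knave, then A is a knave" is false, as required.
F is a knave, and the claim "I am a knight and A is a knave" is indeed false.

A is a knight, B is a knave, C is a knave, D is a knight, E is a knave, and F is a knave.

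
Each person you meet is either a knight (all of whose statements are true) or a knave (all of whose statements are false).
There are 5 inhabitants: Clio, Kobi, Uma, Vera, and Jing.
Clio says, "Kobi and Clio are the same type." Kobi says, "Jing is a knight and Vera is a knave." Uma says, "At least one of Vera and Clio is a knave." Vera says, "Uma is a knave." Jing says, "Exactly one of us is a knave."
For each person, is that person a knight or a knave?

Clio (knight): "Kobi and Clio are the same type" — True. ✓
Kobi is a knight, and the claim "Jing is a knight and Vera is a knave" is indeed True.
Uma is a knight, so "at least one of Vera and Clio is a knave" must be True — and it is.
Vera is a knave; "Uma is a knave" is False, as required.
Jing (knight): "exactly one of us is a knave" — True. ✓

Knights: Clio, Kobi, Uma, and Jing. Knaves: Vera.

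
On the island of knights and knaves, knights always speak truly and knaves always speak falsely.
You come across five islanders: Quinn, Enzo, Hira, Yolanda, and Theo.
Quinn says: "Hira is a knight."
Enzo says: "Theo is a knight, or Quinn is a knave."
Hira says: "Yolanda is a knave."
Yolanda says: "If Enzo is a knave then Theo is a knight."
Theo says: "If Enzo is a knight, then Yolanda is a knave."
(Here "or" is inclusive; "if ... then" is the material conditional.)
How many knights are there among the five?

The unique consistent assignment is Quinn=knave, Enzo=knight, Hira=knave, Yolanda=knight, Theo=knave.
That has 2 knights.

2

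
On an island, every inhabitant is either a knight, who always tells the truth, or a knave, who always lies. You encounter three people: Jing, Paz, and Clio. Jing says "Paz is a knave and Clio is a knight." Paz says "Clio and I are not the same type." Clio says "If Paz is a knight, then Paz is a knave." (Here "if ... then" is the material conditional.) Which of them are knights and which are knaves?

Jing is a knave, Paz is a knight, and Clio is a knave.

Jing is a knave, so "Paz is a knave and Clio is a knight" must be False — and it is.
Since Paz is a knight, "Clio and I are not the same type" needs to be true, which holds.
Since Clio is a knave, "if Paz is a knight, then Paz is a knave" needs to be False, which holds.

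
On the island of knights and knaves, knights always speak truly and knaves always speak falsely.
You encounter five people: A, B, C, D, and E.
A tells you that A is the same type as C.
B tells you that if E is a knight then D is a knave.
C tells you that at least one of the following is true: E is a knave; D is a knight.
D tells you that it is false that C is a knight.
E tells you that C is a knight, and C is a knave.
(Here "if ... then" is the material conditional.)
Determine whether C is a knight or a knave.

C is a knight.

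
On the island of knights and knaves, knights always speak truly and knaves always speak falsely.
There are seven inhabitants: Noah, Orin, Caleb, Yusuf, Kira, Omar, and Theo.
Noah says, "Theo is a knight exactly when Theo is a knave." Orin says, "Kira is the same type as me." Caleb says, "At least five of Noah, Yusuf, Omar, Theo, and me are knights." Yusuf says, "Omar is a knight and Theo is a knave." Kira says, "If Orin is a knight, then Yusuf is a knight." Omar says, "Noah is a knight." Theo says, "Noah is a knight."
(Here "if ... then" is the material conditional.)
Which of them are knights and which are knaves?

As a knave, Noah's statement "Theo is a knight exactly when Theo is a knave" should be false; it is.
Orin is a knave; "Kira is the same type as me" is false, as required.
As a knave, Caleb's statement "at least five of Noah, Yusuf, Omar, Theo, and me are knights" should be false; it is.
Yusuf (knave): "Omar is a knight and Theo is a knave" — false. ✓
As a knight, Kira's statement "if Orin is a knight, then Yusuf is a knight" should be True; it is.
Omar is a knave; "Noah is a knight" is false, as required.
Since Theo is a knave, "Noah is a knight" needs to be false, which holds.

Noah is a knave, Orin is a knave, Caleb is a knave, Yusuf is a knave, Kira is a knight, Omar is a knave, and Theo is a knave.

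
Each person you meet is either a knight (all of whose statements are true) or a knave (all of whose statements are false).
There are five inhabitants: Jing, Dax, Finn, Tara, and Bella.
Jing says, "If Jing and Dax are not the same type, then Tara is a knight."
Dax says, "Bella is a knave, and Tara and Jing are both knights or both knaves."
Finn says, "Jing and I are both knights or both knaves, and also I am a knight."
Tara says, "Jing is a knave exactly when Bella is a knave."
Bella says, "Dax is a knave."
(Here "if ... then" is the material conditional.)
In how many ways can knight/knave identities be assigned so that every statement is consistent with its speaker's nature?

2

Consistent assignments:
  Jing=knight, Dax=knave, Finn=knight, Tara=knight, Bella=knight
  Jing=knight, Dax=knave, Finn=knave, Tara=knight, Bella=knight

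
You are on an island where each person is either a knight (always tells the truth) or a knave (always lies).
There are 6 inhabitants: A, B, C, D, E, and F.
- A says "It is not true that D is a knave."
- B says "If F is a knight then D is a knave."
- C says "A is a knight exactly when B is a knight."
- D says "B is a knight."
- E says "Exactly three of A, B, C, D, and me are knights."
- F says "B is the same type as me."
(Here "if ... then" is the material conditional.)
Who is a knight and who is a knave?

Knights: A, B, C, and D. Knaves: E and F.

A is a knight; "it is not true that D is a knave" is true, as required.
B (knight): "if F is a knight then D is a knave" — true. ✓
C is a knight; "A is a knight exactly when B is a knight" is true, as required.
D (knight): "B is a knight" — true. ✓
Since E is a knave, "exactly three of A, B, C, D, and me are knights" needs to be false, which holds.
F (knave): "B is the same type as me" — false. ✓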